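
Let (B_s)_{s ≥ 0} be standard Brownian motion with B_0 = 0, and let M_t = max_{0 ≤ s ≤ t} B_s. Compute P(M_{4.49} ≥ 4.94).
P(M_{4.49} ≥ 4.94) = 2·P(B_{4.49} ≥ 4.94) = 2(1 − Φ(4.94/√4.49)) ≈ 0.0197

By the reflection principle for Brownian motion, P(M_t ≥ a) = 2 · P(B_t ≥ a) for a ≥ 0. Since B_t ~ N(0, t), P(B_t ≥ 4.94) = 1 − Φ(4.94/√t) = 1 − Φ(4.94/√4.49) = 1 − Φ(2.3313). So
  P(M_{4.49} ≥ 4.94) = 2(1 − Φ(2.3313)) ≈ 0.0197.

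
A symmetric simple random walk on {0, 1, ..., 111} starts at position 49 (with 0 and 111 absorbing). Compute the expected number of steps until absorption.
E[τ | X_0 = 49] = 3038

Let v_k = E[τ | X_0 = k]. Boundary: v_0 = v_111 = 0. Recurrence: v_k = 1 + (v_{k-1} + v_{k+1})/2 for 1 ≤ k ≤ 110. The particular solution to v_k − (v_{k-1} + v_{k+1})/2 = 1 is v_k = −k^2. Adding homogeneous solution A + B k and matching boundaries gives v_k = k (111 − k). Substituting k = 49: v_49 = 49 · 62 = 3038.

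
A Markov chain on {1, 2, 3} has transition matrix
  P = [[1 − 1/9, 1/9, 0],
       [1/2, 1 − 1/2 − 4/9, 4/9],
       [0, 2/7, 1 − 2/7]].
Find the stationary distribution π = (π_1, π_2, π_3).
π = (81/127, 18/127, 28/127)

This is a birth-death chain on three states, which satisfies detailed balance: π_1 · P_{12} = π_2 · P_{21} and π_2 · P_{23} = π_3 · P_{32}.
From π_1 · 1/9 = π_2 · 1/2: π_2/π_1 = (1/9)/(1/2) = 2/9.
From π_2 · 4/9 = π_3 · 2/7: π_3/π_2 = (4/9)/(2/7) = 14/9.
Take π_1 proportional to 1; then unnormalized π = (1, 2/9, 28/81). Normalize by dividing by the sum 127/81:
  π = (81/127, 18/127, 28/127).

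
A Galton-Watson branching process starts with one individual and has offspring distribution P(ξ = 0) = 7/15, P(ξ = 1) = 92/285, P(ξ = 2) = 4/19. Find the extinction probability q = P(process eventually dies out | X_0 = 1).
q = 1

Mean offspring μ = 0·7/15 + 1·92/285 + 2·4/19 = 212/285 ≤ 1. For μ ≤ 1 with offspring not concentrated at 1, the Galton-Watson process goes extinct almost surely, so q = 1.
(Algebraic check: The pgf is f(s) = 7/15 + 92/285·s + 4/19·s². The extinction probability q is the smallest fixed point of f in [0, 1]. Setting s = f(s):
  4/19·s² + (92/285 − 1)·s + 7/15 = 0
  4/19·s² − (7/15 + 4/19)·s + 7/15 = 0
which factors as (s − 1)·(4/19·s − 7/15) = 0, giving roots s = 1 and s = (7/15)/(4/19) = 133/60. Since 133/60 ≥ 1, the smallest root in [0, 1] is s = 1.)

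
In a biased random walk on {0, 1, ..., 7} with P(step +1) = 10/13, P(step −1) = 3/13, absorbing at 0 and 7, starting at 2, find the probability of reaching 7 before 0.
P(hit 7 before 0) = (1 − (3/10)^2) / (1 − (3/10)^7) = 1300000/1428259

Let u_k denote P(reach 7 before 0 | start at k). Boundary: u_0 = 0, u_7 = 1. Recurrence: u_k = 10/13·u_{k+1} + 3/13·u_{k-1} for 1 ≤ k ≤ 6. Try u_k = A + B·r^k with r = q/p = (3/13)/(10/13) = 3/10. Substitution satisfies the recurrence; boundary conditions give:
  u_k = (1 − r^k) / (1 − r^N) = (1 − (3/10)^2) / (1 − (3/10)^7) = 1300000/1428259.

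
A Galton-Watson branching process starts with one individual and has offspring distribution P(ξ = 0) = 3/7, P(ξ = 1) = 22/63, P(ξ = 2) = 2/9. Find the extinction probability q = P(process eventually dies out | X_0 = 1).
q = 1

Mean offspring μ = 0·3/7 + 1·22/63 + 2·2/9 = 50/63 ≤ 1. For μ ≤ 1 with offspring not concentrated at 1, the Galton-Watson process goes extinct almost surely, so q = 1.
(Algebraic check: The pgf is f(s) = 3/7 + 22/63·s + 2/9·s². The extinction probability q is the smallest fixed point of f in [0, 1]. Setting s = f(s):
  2/9·s² + (22/63 − 1)·s + 3/7 = 0
  2/9·s² − (3/7 + 2/9)·s + 3/7 = 0
which factors as (s − 1)·(2/9·s − 3/7) = 0, giving roots s = 1 and s = (3/7)/(2/9) = 27/14. Since 27/14 ≥ 1, the smallest root in [0, 1] is s = 1.)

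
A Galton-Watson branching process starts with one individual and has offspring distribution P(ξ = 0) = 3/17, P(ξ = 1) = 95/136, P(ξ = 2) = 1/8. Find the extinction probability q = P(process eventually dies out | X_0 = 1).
q = 1

Mean offspring μ = 0·3/17 + 1·95/136 + 2·1/8 = 129/136 ≤ 1. For μ ≤ 1 with offspring not concentrated at 1, the Galton-Watson process goes extinct almost surely, so q = 1.
(Algebraic check: The pgf is f(s) = 3/17 + 95/136·s + 1/8·s². The extinction probability q is the smallest fixed point of f in [0, 1]. Setting s = f(s):
  1/8·s² + (95/136 − 1)·s + 3/17 = 0
  1/8·s² − (3/17 + 1/8)·s + 3/17 = 0
which factors as (s − 1)·(1/8·s − 3/17) = 0, giving roots s = 1 and s = (3/17)/(1/8) = 24/17. Since 24/17 ≥ 1, the smallest root in [0, 1] is s = 1.)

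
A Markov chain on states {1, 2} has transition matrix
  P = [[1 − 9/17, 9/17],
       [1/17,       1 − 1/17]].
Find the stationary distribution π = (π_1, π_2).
π_1 = 1/10, π_2 = 9/10

Solve πP = π with π_1 + π_2 = 1. From πP = π: π_1 · (1 − 9/17) + π_2 · 1/17 = π_1 ⇒ π_2 · 1/17 = π_1 · 9/17 ⇒ π_2/π_1 = (9/17)/(1/17) = 9. Together with π_1 + π_2 = 1:
  π_1 = (1/17)/(9/17 + 1/17) = (1/17)/(10/17) = 1/10,
  π_2 = (9/17)/(9/17 + 1/17) = (9/17)/(10/17) = 9/10.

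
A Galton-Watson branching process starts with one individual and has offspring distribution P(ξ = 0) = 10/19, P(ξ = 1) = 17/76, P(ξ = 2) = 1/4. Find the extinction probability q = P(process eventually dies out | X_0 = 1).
q = 1

Mean offspring μ = 0·10/19 + 1·17/76 + 2·1/4 = 55/76 ≤ 1. For μ ≤ 1 with offspring not concentrated at 1, the Galton-Watson process goes extinct almost surely, so q = 1.
(Algebraic check: The pgf is f(s) = 10/19 + 17/76·s + 1/4·s². The extinction probability q is the smallest fixed point of f in [0, 1]. Setting s = f(s):
  1/4·s² + (17/76 − 1)·s + 10/19 = 0
  1/4·s² − (10/19 + 1/4)·s + 10/19 = 0
which factors as (s − 1)·(1/4·s − 10/19) = 0, giving roots s = 1 and s = (10/19)/(1/4) = 40/19. Since 40/19 ≥ 1, the smallest root in [0, 1] is s = 1.)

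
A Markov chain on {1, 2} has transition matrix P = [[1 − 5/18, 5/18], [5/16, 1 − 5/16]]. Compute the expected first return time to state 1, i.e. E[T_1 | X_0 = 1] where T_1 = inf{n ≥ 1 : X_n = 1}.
E[T_1 | X_0 = 1] = 1/π_1 = 17/9

For an irreducible recurrent Markov chain with stationary distribution π, E[T_i | X_0 = i] = 1/π_i (Kac's formula). Here π_1 = (5/16)/(5/18 + 5/16) = (5/16)/(85/144) = 9/17, so E[T_1 | X_0 = 1] = 1/π_1 = (5/18 + 5/16)/(5/16) = (85/144)/(5/16) = 17/9.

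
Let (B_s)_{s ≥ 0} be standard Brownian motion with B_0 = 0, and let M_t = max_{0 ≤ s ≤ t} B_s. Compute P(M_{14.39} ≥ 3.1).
P(M_{14.39} ≥ 3.1) = 2·P(B_{14.39} ≥ 3.1) = 2(1 − Φ(3.1/√14.39)) ≈ 0.4138

By the reflection principle for Brownian motion, P(M_t ≥ a) = 2 · P(B_t ≥ a) for a ≥ 0. Since B_t ~ N(0, t), P(B_t ≥ 3.1) = 1 − Φ(3.1/√t) = 1 − Φ(3.1/√14.39) = 1 − Φ(0.8172). So
  P(M_{14.39} ≥ 3.1) = 2(1 − Φ(0.8172)) ≈ 0.4138.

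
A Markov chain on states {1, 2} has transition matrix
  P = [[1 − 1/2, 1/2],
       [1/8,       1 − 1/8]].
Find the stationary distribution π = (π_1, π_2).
π_1 = 1/5, π_2 = 4/5

Solve πP = π with π_1 + π_2 = 1. From πP = π: π_1 · (1 − 1/2) + π_2 · 1/8 = π_1 ⇒ π_2 · 1/8 = π_1 · 1/2 ⇒ π_2/π_1 = (1/2)/(1/8) = 4. Together with π_1 + π_2 = 1:
  π_1 = (1/8)/(1/2 + 1/8) = (1/8)/(5/8) = 1/5,
  π_2 = (1/2)/(1/2 + 1/8) = (1/2)/(5/8) = 4/5.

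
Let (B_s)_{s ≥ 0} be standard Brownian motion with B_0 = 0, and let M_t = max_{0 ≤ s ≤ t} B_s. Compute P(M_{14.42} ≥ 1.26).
P(M_{14.42} ≥ 1.26) = 2·P(B_{14.42} ≥ 1.26) = 2(1 − Φ(1.26/√14.42)) ≈ 0.7400

By the reflection principle for Brownian motion, P(M_t ≥ a) = 2 · P(B_t ≥ a) for a ≥ 0. Since B_t ~ N(0, t), P(B_t ≥ 1.26) = 1 − Φ(1.26/√t) = 1 − Φ(1.26/√14.42) = 1 − Φ(0.3318). So
  P(M_{14.42} ≥ 1.26) = 2(1 − Φ(0.3318)) ≈ 0.7400.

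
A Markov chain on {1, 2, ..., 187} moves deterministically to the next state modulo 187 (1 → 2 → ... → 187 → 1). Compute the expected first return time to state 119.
E[T_119 | X_0 = 119] = 187

The chain cycles deterministically, so starting at state 119 it returns in exactly 187 steps. Equivalently, the stationary distribution is uniform π_j = 1/187 for every state j, so by Kac's formula E[T_119] = 1/π_119 = 187.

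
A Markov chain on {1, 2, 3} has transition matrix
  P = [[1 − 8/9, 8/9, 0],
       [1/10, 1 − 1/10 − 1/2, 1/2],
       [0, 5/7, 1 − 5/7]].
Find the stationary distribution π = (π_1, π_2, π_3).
π = (9/145, 16/29, 56/145)

This is a birth-death chain on three states, which satisfies detailed balance: π_1 · P_{12} = π_2 · P_{21} and π_2 · P_{23} = π_3 · P_{32}.
From π_1 · 8/9 = π_2 · 1/10: π_2/π_1 = (8/9)/(1/10) = 80/9.
From π_2 · 1/2 = π_3 · 5/7: π_3/π_2 = (1/2)/(5/7) = 7/10.
Take π_1 proportional to 1; then unnormalized π = (1, 80/9, 56/9). Normalize by dividing by the sum 145/9:
  π = (9/145, 16/29, 56/145).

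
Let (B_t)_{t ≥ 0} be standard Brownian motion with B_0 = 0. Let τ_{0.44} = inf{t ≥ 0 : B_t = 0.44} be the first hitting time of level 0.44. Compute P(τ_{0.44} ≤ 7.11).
P(τ_{0.44} ≤ 7.11) = 2(1 − Φ(0.44/√7.11)) = 2(1 − Φ(0.1650)) ≈ 0.8689

By the reflection principle for standard BM, P(τ_b ≤ t) = 2 · P(B_t ≥ b). Since B_t ~ N(0, t), P(B_t ≥ 0.44) = 1 − Φ(0.44/√t) = 1 − Φ(0.44/√7.11) = 1 − Φ(0.1650) ≈ 0.43447. Doubling: P(τ_{0.44} ≤ 7.11) ≈ 2 · 0.43447 = 0.86894 ≈ 0.8689.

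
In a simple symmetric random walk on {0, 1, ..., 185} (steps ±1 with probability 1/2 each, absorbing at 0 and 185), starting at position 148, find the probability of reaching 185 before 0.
P(hit 185 before 0) = 148/185 = 4/5

Let u_k = P(hit 185 before 0 | start at k). Then u_0 = 0, u_185 = 1, and u_k = u_{k-1}/2 + u_{k+1}/2 for 1 ≤ k ≤ 184. This harmonic recurrence is solved by u_k = k/185, giving u_148 = 148/185 = 4/5.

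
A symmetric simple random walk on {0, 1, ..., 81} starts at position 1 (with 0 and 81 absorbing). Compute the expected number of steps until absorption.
E[τ | X_0 = 1] = 80

Let v_k = E[τ | X_0 = k]. Boundary: v_0 = v_81 = 0. Recurrence: v_k = 1 + (v_{k-1} + v_{k+1})/2 for 1 ≤ k ≤ 80. The particular solution to v_k − (v_{k-1} + v_{k+1})/2 = 1 is v_k = −k^2. Adding homogeneous solution A + B k and matching boundaries gives v_k = k (81 − k). Substituting k = 1: v_1 = 1 · 80 = 80.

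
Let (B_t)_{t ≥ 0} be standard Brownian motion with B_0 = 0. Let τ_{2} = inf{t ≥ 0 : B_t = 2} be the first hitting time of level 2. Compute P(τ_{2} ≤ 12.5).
P(τ_{2} ≤ 12.5) = 2(1 − Φ(2/√12.5)) = 2(1 − Φ(0.5657)) ≈ 0.5716

By the reflection principle for standard BM, P(τ_b ≤ t) = 2 · P(B_t ≥ b). Since B_t ~ N(0, t), P(B_t ≥ 2) = 1 − Φ(2/√t) = 1 − Φ(2/√12.5) = 1 − Φ(0.5657) ≈ 0.28580. Doubling: P(τ_{2} ≤ 12.5) ≈ 2 · 0.28580 = 0.57160 ≈ 0.5716.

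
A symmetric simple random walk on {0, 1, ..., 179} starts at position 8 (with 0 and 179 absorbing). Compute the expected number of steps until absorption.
E[τ | X_0 = 8] = 1368

Let v_k = E[τ | X_0 = k]. Boundary: v_0 = v_179 = 0. Recurrence: v_k = 1 + (v_{k-1} + v_{k+1})/2 for 1 ≤ k ≤ 178. The particular solution to v_k − (v_{k-1} + v_{k+1})/2 = 1 is v_k = −k^2. Adding homogeneous solution A + B k and matching boundaries gives v_k = k (179 − k). Substituting k = 8: v_8 = 8 · 171 = 1368.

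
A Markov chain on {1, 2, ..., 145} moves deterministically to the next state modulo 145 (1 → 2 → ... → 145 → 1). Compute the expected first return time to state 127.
E[T_127 | X_0 = 127] = 145

The chain cycles deterministically, so starting at state 127 it returns in exactly 145 steps. Equivalently, the stationary distribution is uniform π_j = 1/145 for every state j, so by Kac's formula E[T_127] = 1/π_127 = 145.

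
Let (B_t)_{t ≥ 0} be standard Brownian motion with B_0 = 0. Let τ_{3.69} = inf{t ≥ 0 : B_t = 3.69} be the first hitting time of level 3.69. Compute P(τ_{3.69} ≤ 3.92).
P(τ_{3.69} ≤ 3.92) = 2(1 − Φ(3.69/√3.92)) = 2(1 − Φ(1.8637)) ≈ 0.0624

By the reflection principle for standard BM, P(τ_b ≤ t) = 2 · P(B_t ≥ b). Since B_t ~ N(0, t), P(B_t ≥ 3.69) = 1 − Φ(3.69/√t) = 1 − Φ(3.69/√3.92) = 1 − Φ(1.8637) ≈ 0.03118. Doubling: P(τ_{3.69} ≤ 3.92) ≈ 2 · 0.03118 = 0.06236 ≈ 0.0624.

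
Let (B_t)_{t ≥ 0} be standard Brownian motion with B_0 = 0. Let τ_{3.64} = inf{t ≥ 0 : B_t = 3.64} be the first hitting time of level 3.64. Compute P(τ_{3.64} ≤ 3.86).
P(τ_{3.64} ≤ 3.86) = 2(1 − Φ(3.64/√3.86)) = 2(1 − Φ(1.8527)) ≈ 0.0639

By the reflection principle for standard BM, P(τ_b ≤ t) = 2 · P(B_t ≥ b). Since B_t ~ N(0, t), P(B_t ≥ 3.64) = 1 − Φ(3.64/√t) = 1 − Φ(3.64/√3.86) = 1 − Φ(1.8527) ≈ 0.03196. Doubling: P(τ_{3.64} ≤ 3.86) ≈ 2 · 0.03196 = 0.06392 ≈ 0.0639.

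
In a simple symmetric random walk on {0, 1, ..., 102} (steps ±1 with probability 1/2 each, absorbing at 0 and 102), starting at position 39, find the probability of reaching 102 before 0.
P(hit 102 before 0) = 39/102 = 13/34

Let u_k = P(hit 102 before 0 | start at k). Then u_0 = 0, u_102 = 1, and u_k = u_{k-1}/2 + u_{k+1}/2 for 1 ≤ k ≤ 101. This harmonic recurrence is solved by u_k = k/102, giving u_39 = 39/102 = 13/34.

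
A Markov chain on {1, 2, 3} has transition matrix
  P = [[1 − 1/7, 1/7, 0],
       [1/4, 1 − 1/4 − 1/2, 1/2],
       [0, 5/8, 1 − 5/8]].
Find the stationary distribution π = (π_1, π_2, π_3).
π = (35/71, 20/71, 16/71)

This is a birth-death chain on three states, which satisfies detailed balance: π_1 · P_{12} = π_2 · P_{21} and π_2 · P_{23} = π_3 · P_{32}.
From π_1 · 1/7 = π_2 · 1/4: π_2/π_1 = (1/7)/(1/4) = 4/7.
From π_2 · 1/2 = π_3 · 5/8: π_3/π_2 = (1/2)/(5/8) = 4/5.
Take π_1 proportional to 1; then unnormalized π = (1, 4/7, 16/35). Normalize by dividing by the sum 71/35:
  π = (35/71, 20/71, 16/71).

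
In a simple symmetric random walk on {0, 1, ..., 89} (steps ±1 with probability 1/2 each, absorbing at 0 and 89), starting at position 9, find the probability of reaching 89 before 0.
P(hit 89 before 0) = 9/89

Let u_k = P(hit 89 before 0 | start at k). Then u_0 = 0, u_89 = 1, and u_k = u_{k-1}/2 + u_{k+1}/2 for 1 ≤ k ≤ 88. This harmonic recurrence is solved by u_k = k/89, giving u_9 = 9/89.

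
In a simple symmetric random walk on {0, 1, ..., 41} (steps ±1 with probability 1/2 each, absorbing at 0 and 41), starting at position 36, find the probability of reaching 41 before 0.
P(hit 41 before 0) = 36/41

Let u_k = P(hit 41 before 0 | start at k). Then u_0 = 0, u_41 = 1, and u_k = u_{k-1}/2 + u_{k+1}/2 for 1 ≤ k ≤ 40. This harmonic recurrence is solved by u_k = k/41, giving u_36 = 36/41.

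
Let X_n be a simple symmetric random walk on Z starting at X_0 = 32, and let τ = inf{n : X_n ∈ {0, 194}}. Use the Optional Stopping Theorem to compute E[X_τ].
E[X_τ] = 32

X_n is a martingale and τ is a bounded-mean stopping time (indeed τ is finite a.s. with bounded expectation since the walk is in a bounded region). By the OST, E[X_τ] = E[X_0] = 32. Equivalently: E[X_τ] = 194 · P(hit 194 first) + 0 · P(hit 0 first) = 194 · (32/194) = 32.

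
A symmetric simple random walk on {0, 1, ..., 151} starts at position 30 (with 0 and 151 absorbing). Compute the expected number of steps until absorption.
E[τ | X_0 = 30] = 3630

Let v_k = E[τ | X_0 = k]. Boundary: v_0 = v_151 = 0. Recurrence: v_k = 1 + (v_{k-1} + v_{k+1})/2 for 1 ≤ k ≤ 150. The particular solution to v_k − (v_{k-1} + v_{k+1})/2 = 1 is v_k = −k^2. Adding homogeneous solution A + B k and matching boundaries gives v_k = k (151 − k). Substituting k = 30: v_30 = 30 · 121 = 3630.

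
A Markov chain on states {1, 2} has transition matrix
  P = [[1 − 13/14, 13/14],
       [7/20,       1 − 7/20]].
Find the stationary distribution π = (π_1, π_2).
π_1 = 49/179, π_2 = 130/179

Solve πP = π with π_1 + π_2 = 1. From πP = π: π_1 · (1 − 13/14) + π_2 · 7/20 = π_1 ⇒ π_2 · 7/20 = π_1 · 13/14 ⇒ π_2/π_1 = (13/14)/(7/20) = 130/49. Together with π_1 + π_2 = 1:
  π_1 = (7/20)/(13/14 + 7/20) = (7/20)/(179/140) = 49/179,
  π_2 = (13/14)/(13/14 + 7/20) = (13/14)/(179/140) = 130/179.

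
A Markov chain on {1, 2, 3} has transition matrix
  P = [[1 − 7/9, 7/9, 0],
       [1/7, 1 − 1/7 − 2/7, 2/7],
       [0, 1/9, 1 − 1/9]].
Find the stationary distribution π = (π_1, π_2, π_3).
π = (9/184, 49/184, 63/92)

This is a birth-death chain on three states, which satisfies detailed balance: π_1 · P_{12} = π_2 · P_{21} and π_2 · P_{23} = π_3 · P_{32}.
From π_1 · 7/9 = π_2 · 1/7: π_2/π_1 = (7/9)/(1/7) = 49/9.
From π_2 · 2/7 = π_3 · 1/9: π_3/π_2 = (2/7)/(1/9) = 18/7.
Take π_1 proportional to 1; then unnormalized π = (1, 49/9, 14). Normalize by dividing by the sum 184/9:
  π = (9/184, 49/184, 63/92).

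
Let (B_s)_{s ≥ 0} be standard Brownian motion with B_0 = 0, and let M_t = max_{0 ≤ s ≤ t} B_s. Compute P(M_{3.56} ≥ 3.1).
P(M_{3.56} ≥ 3.1) = 2·P(B_{3.56} ≥ 3.1) = 2(1 − Φ(3.1/√3.56)) ≈ 0.1004

By the reflection principle for Brownian motion, P(M_t ≥ a) = 2 · P(B_t ≥ a) for a ≥ 0. Since B_t ~ N(0, t), P(B_t ≥ 3.1) = 1 − Φ(3.1/√t) = 1 − Φ(3.1/√3.56) = 1 − Φ(1.6430). So
  P(M_{3.56} ≥ 3.1) = 2(1 − Φ(1.6430)) ≈ 0.1004.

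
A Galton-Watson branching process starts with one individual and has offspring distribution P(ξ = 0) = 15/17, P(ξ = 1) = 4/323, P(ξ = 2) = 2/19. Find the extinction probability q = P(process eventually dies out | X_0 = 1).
q = 1

Mean offspring μ = 0·15/17 + 1·4/323 + 2·2/19 = 72/323 ≤ 1. For μ ≤ 1 with offspring not concentrated at 1, the Galton-Watson process goes extinct almost surely, so q = 1.
(Algebraic check: The pgf is f(s) = 15/17 + 4/323·s + 2/19·s². The extinction probability q is the smallest fixed point of f in [0, 1]. Setting s = f(s):
  2/19·s² + (4/323 − 1)·s + 15/17 = 0
  2/19·s² − (15/17 + 2/19)·s + 15/17 = 0
which factors as (s − 1)·(2/19·s − 15/17) = 0, giving roots s = 1 and s = (15/17)/(2/19) = 285/34. Since 285/34 ≥ 1, the smallest root in [0, 1] is s = 1.)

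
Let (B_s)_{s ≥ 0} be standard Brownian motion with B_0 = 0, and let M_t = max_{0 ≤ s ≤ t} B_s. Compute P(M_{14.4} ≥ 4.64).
P(M_{14.4} ≥ 4.64) = 2·P(B_{14.4} ≥ 4.64) = 2(1 − Φ(4.64/√14.4)) ≈ 0.2214

By the reflection principle for Brownian motion, P(M_t ≥ a) = 2 · P(B_t ≥ a) for a ≥ 0. Since B_t ~ N(0, t), P(B_t ≥ 4.64) = 1 − Φ(4.64/√t) = 1 − Φ(4.64/√14.4) = 1 − Φ(1.2227). So
  P(M_{14.4} ≥ 4.64) = 2(1 − Φ(1.2227)) ≈ 0.2214.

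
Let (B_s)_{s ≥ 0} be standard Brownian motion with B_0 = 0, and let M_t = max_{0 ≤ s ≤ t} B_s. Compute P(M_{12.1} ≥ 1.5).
P(M_{12.1} ≥ 1.5) = 2·P(B_{12.1} ≥ 1.5) = 2(1 − Φ(1.5/√12.1)) ≈ 0.6663

By the reflection principle for Brownian motion, P(M_t ≥ a) = 2 · P(B_t ≥ a) for a ≥ 0. Since B_t ~ N(0, t), P(B_t ≥ 1.5) = 1 − Φ(1.5/√t) = 1 − Φ(1.5/√12.1) = 1 − Φ(0.4312). So
  P(M_{12.1} ≥ 1.5) = 2(1 − Φ(0.4312)) ≈ 0.6663.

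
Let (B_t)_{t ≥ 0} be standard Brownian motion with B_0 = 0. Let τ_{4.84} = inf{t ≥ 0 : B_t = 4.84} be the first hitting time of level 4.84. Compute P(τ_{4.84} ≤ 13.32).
P(τ_{4.84} ≤ 13.32) = 2(1 − Φ(4.84/√13.32)) = 2(1 − Φ(1.3262)) ≈ 0.1848

By the reflection principle for standard BM, P(τ_b ≤ t) = 2 · P(B_t ≥ b). Since B_t ~ N(0, t), P(B_t ≥ 4.84) = 1 − Φ(4.84/√t) = 1 − Φ(4.84/√13.32) = 1 − Φ(1.3262) ≈ 0.09239. Doubling: P(τ_{4.84} ≤ 13.32) ≈ 2 · 0.09239 = 0.18478 ≈ 0.1848.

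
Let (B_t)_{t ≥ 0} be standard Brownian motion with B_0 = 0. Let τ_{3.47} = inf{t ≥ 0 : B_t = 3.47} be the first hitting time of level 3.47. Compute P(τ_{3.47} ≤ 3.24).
P(τ_{3.47} ≤ 3.24) = 2(1 − Φ(3.47/√3.24)) = 2(1 − Φ(1.9278)) ≈ 0.0539

By the reflection principle for standard BM, P(τ_b ≤ t) = 2 · P(B_t ≥ b). Since B_t ~ N(0, t), P(B_t ≥ 3.47) = 1 − Φ(3.47/√t) = 1 − Φ(3.47/√3.24) = 1 − Φ(1.9278) ≈ 0.02694. Doubling: P(τ_{3.47} ≤ 3.24) ≈ 2 · 0.02694 = 0.05388 ≈ 0.0539.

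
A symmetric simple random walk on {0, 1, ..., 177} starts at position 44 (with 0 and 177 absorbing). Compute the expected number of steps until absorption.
E[τ | X_0 = 44] = 5852

Let v_k = E[τ | X_0 = k]. Boundary: v_0 = v_177 = 0. Recurrence: v_k = 1 + (v_{k-1} + v_{k+1})/2 for 1 ≤ k ≤ 176. The particular solution to v_k − (v_{k-1} + v_{k+1})/2 = 1 is v_k = −k^2. Adding homogeneous solution A + B k and matching boundaries gives v_k = k (177 − k). Substituting k = 44: v_44 = 44 · 133 = 5852.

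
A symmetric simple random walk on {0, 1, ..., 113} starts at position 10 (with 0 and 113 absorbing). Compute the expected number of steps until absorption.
E[τ | X_0 = 10] = 1030

Let v_k = E[τ | X_0 = k]. Boundary: v_0 = v_113 = 0. Recurrence: v_k = 1 + (v_{k-1} + v_{k+1})/2 for 1 ≤ k ≤ 112. The particular solution to v_k − (v_{k-1} + v_{k+1})/2 = 1 is v_k = −k^2. Adding homogeneous solution A + B k and matching boundaries gives v_k = k (113 − k). Substituting k = 10: v_10 = 10 · 103 = 1030.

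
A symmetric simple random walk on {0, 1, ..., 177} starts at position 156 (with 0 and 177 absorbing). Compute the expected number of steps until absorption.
E[τ | X_0 = 156] = 3276

Let v_k = E[τ | X_0 = k]. Boundary: v_0 = v_177 = 0. Recurrence: v_k = 1 + (v_{k-1} + v_{k+1})/2 for 1 ≤ k ≤ 176. The particular solution to v_k − (v_{k-1} + v_{k+1})/2 = 1 is v_k = −k^2. Adding homogeneous solution A + B k and matching boundaries gives v_k = k (177 − k). Substituting k = 156: v_156 = 156 · 21 = 3276.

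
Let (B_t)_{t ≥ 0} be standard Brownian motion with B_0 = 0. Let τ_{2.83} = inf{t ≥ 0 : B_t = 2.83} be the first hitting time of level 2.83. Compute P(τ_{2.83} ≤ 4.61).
P(τ_{2.83} ≤ 4.61) = 2(1 − Φ(2.83/√4.61)) = 2(1 − Φ(1.3181)) ≈ 0.1875

By the reflection principle for standard BM, P(τ_b ≤ t) = 2 · P(B_t ≥ b). Since B_t ~ N(0, t), P(B_t ≥ 2.83) = 1 − Φ(2.83/√t) = 1 − Φ(2.83/√4.61) = 1 − Φ(1.3181) ≈ 0.09374. Doubling: P(τ_{2.83} ≤ 4.61) ≈ 2 · 0.09374 = 0.18748 ≈ 0.1875.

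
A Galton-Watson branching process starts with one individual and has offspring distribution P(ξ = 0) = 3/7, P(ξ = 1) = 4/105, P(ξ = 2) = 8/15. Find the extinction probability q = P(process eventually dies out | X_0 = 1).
q = 45/56

The pgf is f(s) = 3/7 + 4/105·s + 8/15·s². The extinction probability q is the smallest fixed point of f in [0, 1]. Setting s = f(s):
  8/15·s² + (4/105 − 1)·s + 3/7 = 0
  8/15·s² − (3/7 + 8/15)·s + 3/7 = 0
which factors as (s − 1)·(8/15·s − 3/7) = 0, giving roots s = 1 and s = (3/7)/(8/15) = 45/56.
Mean offspring μ = 4/105 + 2·8/15 = 116/105 > 1 (supercritical), so q < 1. The extinction probability is the smaller root: q = (3/7)/(8/15) = 45/56.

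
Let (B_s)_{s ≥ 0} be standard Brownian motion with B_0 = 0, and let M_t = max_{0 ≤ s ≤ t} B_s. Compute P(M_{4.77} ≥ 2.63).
P(M_{4.77} ≥ 2.63) = 2·P(B_{4.77} ≥ 2.63) = 2(1 − Φ(2.63/√4.77)) ≈ 0.2285

By the reflection principle for Brownian motion, P(M_t ≥ a) = 2 · P(B_t ≥ a) for a ≥ 0. Since B_t ~ N(0, t), P(B_t ≥ 2.63) = 1 − Φ(2.63/√t) = 1 − Φ(2.63/√4.77) = 1 − Φ(1.2042). So
  P(M_{4.77} ≥ 2.63) = 2(1 − Φ(1.2042)) ≈ 0.2285.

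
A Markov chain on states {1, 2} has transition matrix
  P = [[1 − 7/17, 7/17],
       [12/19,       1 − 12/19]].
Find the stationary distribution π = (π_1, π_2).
π_1 = 204/337, π_2 = 133/337

Solve πP = π with π_1 + π_2 = 1. From πP = π: π_1 · (1 − 7/17) + π_2 · 12/19 = π_1 ⇒ π_2 · 12/19 = π_1 · 7/17 ⇒ π_2/π_1 = (7/17)/(12/19) = 133/204. Together with π_1 + π_2 = 1:
  π_1 = (12/19)/(7/17 + 12/19) = (12/19)/(337/323) = 204/337,
  π_2 = (7/17)/(7/17 + 12/19) = (7/17)/(337/323) = 133/337.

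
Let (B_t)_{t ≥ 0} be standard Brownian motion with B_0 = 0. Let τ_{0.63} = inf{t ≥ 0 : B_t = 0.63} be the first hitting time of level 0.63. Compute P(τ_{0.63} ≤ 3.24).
P(τ_{0.63} ≤ 3.24) = 2(1 − Φ(0.63/√3.24)) = 2(1 − Φ(0.3500)) ≈ 0.7263

By the reflection principle for standard BM, P(τ_b ≤ t) = 2 · P(B_t ≥ b). Since B_t ~ N(0, t), P(B_t ≥ 0.63) = 1 − Φ(0.63/√t) = 1 − Φ(0.63/√3.24) = 1 − Φ(0.3500) ≈ 0.36317. Doubling: P(τ_{0.63} ≤ 3.24) ≈ 2 · 0.36317 = 0.72634 ≈ 0.7263.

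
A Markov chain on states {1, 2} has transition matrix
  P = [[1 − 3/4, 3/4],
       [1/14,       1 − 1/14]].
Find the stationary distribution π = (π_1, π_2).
π_1 = 2/23, π_2 = 21/23

Solve πP = π with π_1 + π_2 = 1. From πP = π: π_1 · (1 − 3/4) + π_2 · 1/14 = π_1 ⇒ π_2 · 1/14 = π_1 · 3/4 ⇒ π_2/π_1 = (3/4)/(1/14) = 21/2. Together with π_1 + π_2 = 1:
  π_1 = (1/14)/(3/4 + 1/14) = (1/14)/(23/28) = 2/23,
  π_2 = (3/4)/(3/4 + 1/14) = (3/4)/(23/28) = 21/23.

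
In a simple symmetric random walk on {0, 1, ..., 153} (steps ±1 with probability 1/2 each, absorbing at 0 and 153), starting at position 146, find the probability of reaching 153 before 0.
P(hit 153 before 0) = 146/153

Let u_k = P(hit 153 before 0 | start at k). Then u_0 = 0, u_153 = 1, and u_k = u_{k-1}/2 + u_{k+1}/2 for 1 ≤ k ≤ 152. This harmonic recurrence is solved by u_k = k/153, giving u_146 = 146/153.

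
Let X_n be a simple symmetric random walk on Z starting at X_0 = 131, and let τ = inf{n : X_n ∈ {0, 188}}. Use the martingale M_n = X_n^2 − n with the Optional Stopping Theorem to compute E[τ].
E[τ] = 7467

M_n = X_n^2 − n is a martingale (since E[X_{n+1}^2 | F_n] = X_n^2 + 1). By OST (τ has finite mean in a bounded region), E[M_τ] = E[M_0] = X_0^2 − 0 = 131^2 = 17161. Also E[M_τ] = E[X_τ^2] − E[τ]. The walk exits at 0 or 188, with P(hit 188 first) = 131/188, so E[X_τ^2] = 188^2 · 131/188 + 0 = 24628. Thus E[τ] = E[X_τ^2] − E[M_τ] = 24628 − 17161 = 7467 = 131(188 − 131) = 7467.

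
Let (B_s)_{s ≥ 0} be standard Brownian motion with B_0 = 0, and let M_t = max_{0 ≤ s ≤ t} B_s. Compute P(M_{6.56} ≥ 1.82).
P(M_{6.56} ≥ 1.82) = 2·P(B_{6.56} ≥ 1.82) = 2(1 − Φ(1.82/√6.56)) ≈ 0.4773

By the reflection principle for Brownian motion, P(M_t ≥ a) = 2 · P(B_t ≥ a) for a ≥ 0. Since B_t ~ N(0, t), P(B_t ≥ 1.82) = 1 − Φ(1.82/√t) = 1 − Φ(1.82/√6.56) = 1 − Φ(0.7106). So
  P(M_{6.56} ≥ 1.82) = 2(1 − Φ(0.7106)) ≈ 0.4773.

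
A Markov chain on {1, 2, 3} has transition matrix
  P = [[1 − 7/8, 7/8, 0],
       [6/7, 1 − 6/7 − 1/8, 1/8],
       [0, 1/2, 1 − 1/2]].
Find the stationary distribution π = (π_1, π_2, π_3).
π = (192/437, 196/437, 49/437)

This is a birth-death chain on three states, which satisfies detailed balance: π_1 · P_{12} = π_2 · P_{21} and π_2 · P_{23} = π_3 · P_{32}.
From π_1 · 7/8 = π_2 · 6/7: π_2/π_1 = (7/8)/(6/7) = 49/48.
From π_2 · 1/8 = π_3 · 1/2: π_3/π_2 = (1/8)/(1/2) = 1/4.
Take π_1 proportional to 1; then unnormalized π = (1, 49/48, 49/192). Normalize by dividing by the sum 437/192:
  π = (192/437, 196/437, 49/437).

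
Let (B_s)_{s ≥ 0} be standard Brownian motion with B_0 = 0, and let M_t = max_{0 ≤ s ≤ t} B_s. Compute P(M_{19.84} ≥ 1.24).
P(M_{19.84} ≥ 1.24) = 2·P(B_{19.84} ≥ 1.24) = 2(1 − Φ(1.24/√19.84)) ≈ 0.7807

By the reflection principle for Brownian motion, P(M_t ≥ a) = 2 · P(B_t ≥ a) for a ≥ 0. Since B_t ~ N(0, t), P(B_t ≥ 1.24) = 1 − Φ(1.24/√t) = 1 − Φ(1.24/√19.84) = 1 − Φ(0.2784). So
  P(M_{19.84} ≥ 1.24) = 2(1 − Φ(0.2784)) ≈ 0.7807.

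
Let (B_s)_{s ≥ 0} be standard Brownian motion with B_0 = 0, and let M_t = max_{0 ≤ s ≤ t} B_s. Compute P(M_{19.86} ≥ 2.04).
P(M_{19.86} ≥ 2.04) = 2·P(B_{19.86} ≥ 2.04) = 2(1 − Φ(2.04/√19.86)) ≈ 0.6471

By the reflection principle for Brownian motion, P(M_t ≥ a) = 2 · P(B_t ≥ a) for a ≥ 0. Since B_t ~ N(0, t), P(B_t ≥ 2.04) = 1 − Φ(2.04/√t) = 1 − Φ(2.04/√19.86) = 1 − Φ(0.4578). So
  P(M_{19.86} ≥ 2.04) = 2(1 − Φ(0.4578)) ≈ 0.6471.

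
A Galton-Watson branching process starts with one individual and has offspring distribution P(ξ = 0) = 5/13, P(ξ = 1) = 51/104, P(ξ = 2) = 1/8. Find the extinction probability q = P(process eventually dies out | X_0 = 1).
q = 1

Mean offspring μ = 0·5/13 + 1·51/104 + 2·1/8 = 77/104 ≤ 1. For μ ≤ 1 with offspring not concentrated at 1, the Galton-Watson process goes extinct almost surely, so q = 1.
(Algebraic check: The pgf is f(s) = 5/13 + 51/104·s + 1/8·s². The extinction probability q is the smallest fixed point of f in [0, 1]. Setting s = f(s):
  1/8·s² + (51/104 − 1)·s + 5/13 = 0
  1/8·s² − (5/13 + 1/8)·s + 5/13 = 0
which factors as (s − 1)·(1/8·s − 5/13) = 0, giving roots s = 1 and s = (5/13)/(1/8) = 40/13. Since 40/13 ≥ 1, the smallest root in [0, 1] is s = 1.)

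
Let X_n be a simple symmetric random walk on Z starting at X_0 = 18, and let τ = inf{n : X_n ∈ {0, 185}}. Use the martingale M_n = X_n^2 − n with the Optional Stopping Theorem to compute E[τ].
E[τ] = 3006

M_n = X_n^2 − n is a martingale (since E[X_{n+1}^2 | F_n] = X_n^2 + 1). By OST (τ has finite mean in a bounded region), E[M_τ] = E[M_0] = X_0^2 − 0 = 18^2 = 324. Also E[M_τ] = E[X_τ^2] − E[τ]. The walk exits at 0 or 185, with P(hit 185 first) = 18/185, so E[X_τ^2] = 185^2 · 18/185 + 0 = 3330. Thus E[τ] = E[X_τ^2] − E[M_τ] = 3330 − 324 = 3006 = 18(185 − 18) = 3006.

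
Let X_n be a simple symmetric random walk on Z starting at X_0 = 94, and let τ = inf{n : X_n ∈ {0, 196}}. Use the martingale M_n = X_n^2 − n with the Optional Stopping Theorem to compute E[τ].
E[τ] = 9588

M_n = X_n^2 − n is a martingale (since E[X_{n+1}^2 | F_n] = X_n^2 + 1). By OST (τ has finite mean in a bounded region), E[M_τ] = E[M_0] = X_0^2 − 0 = 94^2 = 8836. Also E[M_τ] = E[X_τ^2] − E[τ]. The walk exits at 0 or 196, with P(hit 196 first) = 94/196, so E[X_τ^2] = 196^2 · 94/196 + 0 = 18424. Thus E[τ] = E[X_τ^2] − E[M_τ] = 18424 − 8836 = 9588 = 94(196 − 94) = 9588.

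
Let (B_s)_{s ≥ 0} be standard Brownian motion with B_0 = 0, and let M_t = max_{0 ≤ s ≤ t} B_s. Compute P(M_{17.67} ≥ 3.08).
P(M_{17.67} ≥ 3.08) = 2·P(B_{17.67} ≥ 3.08) = 2(1 − Φ(3.08/√17.67)) ≈ 0.4637

By the reflection principle for Brownian motion, P(M_t ≥ a) = 2 · P(B_t ≥ a) for a ≥ 0. Since B_t ~ N(0, t), P(B_t ≥ 3.08) = 1 − Φ(3.08/√t) = 1 − Φ(3.08/√17.67) = 1 − Φ(0.7327). So
  P(M_{17.67} ≥ 3.08) = 2(1 − Φ(0.7327)) ≈ 0.4637.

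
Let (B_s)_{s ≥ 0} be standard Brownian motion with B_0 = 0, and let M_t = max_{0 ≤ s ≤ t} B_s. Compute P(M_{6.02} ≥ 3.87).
P(M_{6.02} ≥ 3.87) = 2·P(B_{6.02} ≥ 3.87) = 2(1 − Φ(3.87/√6.02)) ≈ 0.1147

By the reflection principle for Brownian motion, P(M_t ≥ a) = 2 · P(B_t ≥ a) for a ≥ 0. Since B_t ~ N(0, t), P(B_t ≥ 3.87) = 1 − Φ(3.87/√t) = 1 − Φ(3.87/√6.02) = 1 − Φ(1.5773). So
  P(M_{6.02} ≥ 3.87) = 2(1 − Φ(1.5773)) ≈ 0.1147.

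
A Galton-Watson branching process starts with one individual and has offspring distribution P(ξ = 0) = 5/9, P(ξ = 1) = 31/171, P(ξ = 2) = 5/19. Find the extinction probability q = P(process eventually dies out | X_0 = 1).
q = 1

Mean offspring μ = 0·5/9 + 1·31/171 + 2·5/19 = 121/171 ≤ 1. For μ ≤ 1 with offspring not concentrated at 1, the Galton-Watson process goes extinct almost surely, so q = 1.
(Algebraic check: The pgf is f(s) = 5/9 + 31/171·s + 5/19·s². The extinction probability q is the smallest fixed point of f in [0, 1]. Setting s = f(s):
  5/19·s² + (31/171 − 1)·s + 5/9 = 0
  5/19·s² − (5/9 + 5/19)·s + 5/9 = 0
which factors as (s − 1)·(5/19·s − 5/9) = 0, giving roots s = 1 and s = (5/9)/(5/19) = 19/9. Since 19/9 ≥ 1, the smallest root in [0, 1] is s = 1.)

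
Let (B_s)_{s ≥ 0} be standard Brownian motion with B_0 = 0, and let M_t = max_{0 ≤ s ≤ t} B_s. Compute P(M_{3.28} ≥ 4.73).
P(M_{3.28} ≥ 4.73) = 2·P(B_{3.28} ≥ 4.73) = 2(1 − Φ(4.73/√3.28)) ≈ 0.0090

By the reflection principle for Brownian motion, P(M_t ≥ a) = 2 · P(B_t ≥ a) for a ≥ 0. Since B_t ~ N(0, t), P(B_t ≥ 4.73) = 1 − Φ(4.73/√t) = 1 − Φ(4.73/√3.28) = 1 − Φ(2.6117). So
  P(M_{3.28} ≥ 4.73) = 2(1 − Φ(2.6117)) ≈ 0.0090.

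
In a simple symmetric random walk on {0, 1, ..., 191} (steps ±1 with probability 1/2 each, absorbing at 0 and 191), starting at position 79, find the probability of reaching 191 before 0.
P(hit 191 before 0) = 79/191

Let u_k = P(hit 191 before 0 | start at k). Then u_0 = 0, u_191 = 1, and u_k = u_{k-1}/2 + u_{k+1}/2 for 1 ≤ k ≤ 190. This harmonic recurrence is solved by u_k = k/191, giving u_79 = 79/191.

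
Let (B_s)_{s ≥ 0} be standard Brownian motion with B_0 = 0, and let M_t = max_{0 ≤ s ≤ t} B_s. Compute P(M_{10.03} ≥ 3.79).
P(M_{10.03} ≥ 3.79) = 2·P(B_{10.03} ≥ 3.79) = 2(1 − Φ(3.79/√10.03)) ≈ 0.2314

By the reflection principle for Brownian motion, P(M_t ≥ a) = 2 · P(B_t ≥ a) for a ≥ 0. Since B_t ~ N(0, t), P(B_t ≥ 3.79) = 1 − Φ(3.79/√t) = 1 − Φ(3.79/√10.03) = 1 − Φ(1.1967). So
  P(M_{10.03} ≥ 3.79) = 2(1 − Φ(1.1967)) ≈ 0.2314.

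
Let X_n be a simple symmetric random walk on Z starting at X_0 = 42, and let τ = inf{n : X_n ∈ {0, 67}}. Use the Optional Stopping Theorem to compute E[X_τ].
E[X_τ] = 42

X_n is a martingale and τ is a bounded-mean stopping time (indeed τ is finite a.s. with bounded expectation since the walk is in a bounded region). By the OST, E[X_τ] = E[X_0] = 42. Equivalently: E[X_τ] = 67 · P(hit 67 first) + 0 · P(hit 0 first) = 67 · (42/67) = 42.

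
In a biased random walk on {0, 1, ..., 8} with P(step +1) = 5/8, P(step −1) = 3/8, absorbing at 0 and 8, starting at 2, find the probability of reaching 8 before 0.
P(hit 8 before 0) = (1 − (3/5)^2) / (1 − (3/5)^8) = 15625/24004

Let u_k denote P(reach 8 before 0 | start at k). Boundary: u_0 = 0, u_8 = 1. Recurrence: u_k = 5/8·u_{k+1} + 3/8·u_{k-1} for 1 ≤ k ≤ 7. Try u_k = A + B·r^k with r = q/p = (3/8)/(5/8) = 3/5. Substitution satisfies the recurrence; boundary conditions give:
  u_k = (1 − r^k) / (1 − r^N) = (1 − (3/5)^2) / (1 − (3/5)^8) = 15625/24004.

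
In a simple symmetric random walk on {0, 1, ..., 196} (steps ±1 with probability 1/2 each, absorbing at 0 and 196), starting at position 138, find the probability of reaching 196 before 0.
P(hit 196 before 0) = 138/196 = 69/98

Let u_k = P(hit 196 before 0 | start at k). Then u_0 = 0, u_196 = 1, and u_k = u_{k-1}/2 + u_{k+1}/2 for 1 ≤ k ≤ 195. This harmonic recurrence is solved by u_k = k/196, giving u_138 = 138/196 = 69/98.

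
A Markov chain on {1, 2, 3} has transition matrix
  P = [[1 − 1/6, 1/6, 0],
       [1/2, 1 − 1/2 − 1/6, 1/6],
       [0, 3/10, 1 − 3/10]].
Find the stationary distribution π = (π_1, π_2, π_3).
π = (27/41, 9/41, 5/41)

This is a birth-death chain on three states, which satisfies detailed balance: π_1 · P_{12} = π_2 · P_{21} and π_2 · P_{23} = π_3 · P_{32}.
From π_1 · 1/6 = π_2 · 1/2: π_2/π_1 = (1/6)/(1/2) = 1/3.
From π_2 · 1/6 = π_3 · 3/10: π_3/π_2 = (1/6)/(3/10) = 5/9.
Take π_1 proportional to 1; then unnormalized π = (1, 1/3, 5/27). Normalize by dividing by the sum 41/27:
  π = (27/41, 9/41, 5/41).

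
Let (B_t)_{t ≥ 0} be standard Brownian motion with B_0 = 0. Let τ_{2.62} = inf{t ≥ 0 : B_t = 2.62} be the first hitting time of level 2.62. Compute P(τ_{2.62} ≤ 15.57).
P(τ_{2.62} ≤ 15.57) = 2(1 − Φ(2.62/√15.57)) = 2(1 − Φ(0.6640)) ≈ 0.5067

By the reflection principle for standard BM, P(τ_b ≤ t) = 2 · P(B_t ≥ b). Since B_t ~ N(0, t), P(B_t ≥ 2.62) = 1 − Φ(2.62/√t) = 1 − Φ(2.62/√15.57) = 1 − Φ(0.6640) ≈ 0.25335. Doubling: P(τ_{2.62} ≤ 15.57) ≈ 2 · 0.25335 = 0.50670 ≈ 0.5067.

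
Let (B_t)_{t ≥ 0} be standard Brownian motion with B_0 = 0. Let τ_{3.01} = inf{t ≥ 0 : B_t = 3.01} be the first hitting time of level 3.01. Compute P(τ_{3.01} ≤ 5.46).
P(τ_{3.01} ≤ 5.46) = 2(1 − Φ(3.01/√5.46)) = 2(1 − Φ(1.2882)) ≈ 0.1977

By the reflection principle for standard BM, P(τ_b ≤ t) = 2 · P(B_t ≥ b). Since B_t ~ N(0, t), P(B_t ≥ 3.01) = 1 − Φ(3.01/√t) = 1 − Φ(3.01/√5.46) = 1 − Φ(1.2882) ≈ 0.09884. Doubling: P(τ_{3.01} ≤ 5.46) ≈ 2 · 0.09884 = 0.19768 ≈ 0.1977.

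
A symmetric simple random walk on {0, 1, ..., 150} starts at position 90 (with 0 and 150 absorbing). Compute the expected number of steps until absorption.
E[τ | X_0 = 90] = 5400

Let v_k = E[τ | X_0 = k]. Boundary: v_0 = v_150 = 0. Recurrence: v_k = 1 + (v_{k-1} + v_{k+1})/2 for 1 ≤ k ≤ 149. The particular solution to v_k − (v_{k-1} + v_{k+1})/2 = 1 is v_k = −k^2. Adding homogeneous solution A + B k and matching boundaries gives v_k = k (150 − k). Substituting k = 90: v_90 = 90 · 60 = 5400.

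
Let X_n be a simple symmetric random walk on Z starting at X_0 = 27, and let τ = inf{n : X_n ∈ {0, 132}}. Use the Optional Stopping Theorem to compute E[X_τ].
E[X_τ] = 27

X_n is a martingale and τ is a bounded-mean stopping time (indeed τ is finite a.s. with bounded expectation since the walk is in a bounded region). By the OST, E[X_τ] = E[X_0] = 27. Equivalently: E[X_τ] = 132 · P(hit 132 first) + 0 · P(hit 0 first) = 132 · (27/132) = 27.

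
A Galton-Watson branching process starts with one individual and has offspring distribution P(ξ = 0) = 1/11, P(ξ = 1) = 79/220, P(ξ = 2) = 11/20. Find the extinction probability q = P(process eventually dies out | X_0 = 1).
q = 20/121

The pgf is f(s) = 1/11 + 79/220·s + 11/20·s². The extinction probability q is the smallest fixed point of f in [0, 1]. Setting s = f(s):
  11/20·s² + (79/220 − 1)·s + 1/11 = 0
  11/20·s² − (1/11 + 11/20)·s + 1/11 = 0
which factors as (s − 1)·(11/20·s − 1/11) = 0, giving roots s = 1 and s = (1/11)/(11/20) = 20/121.
Mean offspring μ = 79/220 + 2·11/20 = 321/220 > 1 (supercritical), so q < 1. The extinction probability is the smaller root: q = (1/11)/(11/20) = 20/121.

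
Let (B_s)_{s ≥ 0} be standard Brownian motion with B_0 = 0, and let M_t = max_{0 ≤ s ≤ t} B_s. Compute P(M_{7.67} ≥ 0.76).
P(M_{7.67} ≥ 0.76) = 2·P(B_{7.67} ≥ 0.76) = 2(1 − Φ(0.76/√7.67)) ≈ 0.7838

By the reflection principle for Brownian motion, P(M_t ≥ a) = 2 · P(B_t ≥ a) for a ≥ 0. Since B_t ~ N(0, t), P(B_t ≥ 0.76) = 1 − Φ(0.76/√t) = 1 − Φ(0.76/√7.67) = 1 − Φ(0.2744). So
  P(M_{7.67} ≥ 0.76) = 2(1 − Φ(0.2744)) ≈ 0.7838.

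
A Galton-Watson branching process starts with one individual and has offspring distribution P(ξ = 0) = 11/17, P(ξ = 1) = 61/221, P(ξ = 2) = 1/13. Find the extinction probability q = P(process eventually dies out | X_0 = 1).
q = 1

Mean offspring μ = 0·11/17 + 1·61/221 + 2·1/13 = 95/221 ≤ 1. For μ ≤ 1 with offspring not concentrated at 1, the Galton-Watson process goes extinct almost surely, so q = 1.
(Algebraic check: The pgf is f(s) = 11/17 + 61/221·s + 1/13·s². The extinction probability q is the smallest fixed point of f in [0, 1]. Setting s = f(s):
  1/13·s² + (61/221 − 1)·s + 11/17 = 0
  1/13·s² − (11/17 + 1/13)·s + 11/17 = 0
which factors as (s − 1)·(1/13·s − 11/17) = 0, giving roots s = 1 and s = (11/17)/(1/13) = 143/17. Since 143/17 ≥ 1, the smallest root in [0, 1] is s = 1.)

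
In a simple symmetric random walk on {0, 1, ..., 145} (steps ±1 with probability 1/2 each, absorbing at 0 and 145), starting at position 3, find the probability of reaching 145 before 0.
P(hit 145 before 0) = 3/145

Let u_k = P(hit 145 before 0 | start at k). Then u_0 = 0, u_145 = 1, and u_k = u_{k-1}/2 + u_{k+1}/2 for 1 ≤ k ≤ 144. This harmonic recurrence is solved by u_k = k/145, giving u_3 = 3/145.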